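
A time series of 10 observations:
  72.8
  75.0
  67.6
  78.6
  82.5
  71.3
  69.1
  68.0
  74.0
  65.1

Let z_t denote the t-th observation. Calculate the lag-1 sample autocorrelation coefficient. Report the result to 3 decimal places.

0.038

Mean z̄ = (72.8 + 75.0 + 67.6 + 78.6 + 82.5 + 71.3 + 69.1 + 68.0 + 74.0 + 65.1)/10 = 72.4000
Numerator Σ_{t=1}^{9}(z_t−z̄)(z_{t+1}−z̄) = 9.7400
Denominator Σ(z_t−z̄)² = 257.7200
r_1 = 9.7400 / 257.7200 = 0.038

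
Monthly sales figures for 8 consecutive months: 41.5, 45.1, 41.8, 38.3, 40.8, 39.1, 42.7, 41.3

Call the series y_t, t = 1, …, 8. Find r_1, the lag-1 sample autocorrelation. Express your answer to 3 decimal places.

Mean ȳ = (41.5 + 45.1 + 41.8 + 38.3 + 40.8 + 39.1 + 42.7 + 41.3)/8 = 41.3250
Σ(y_t−ȳ)(y_{t+1}−ȳ) = (0.6606) + (1.7931) + (-1.4369) + (1.5881) + (1.1681) + (-3.0594) + (-0.0344) = 0.6794
Denominator Σ(y_t−ȳ)² = 30.7750
r_1 = 0.6794 / 30.7750 = 0.022

0.022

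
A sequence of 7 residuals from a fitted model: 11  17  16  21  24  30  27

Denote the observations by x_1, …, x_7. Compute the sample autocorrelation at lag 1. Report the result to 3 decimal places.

Mean x̄ = (11 + 17 + 16 + 21 + 24 + 30 + 27)/7 = 20.8571
Deviations from mean: -9.8571, -3.8571, -4.8571, 0.1429, 3.1429, 9.1429, 6.1429
Σ(x_t−x̄)(x_{t+1}−x̄) = (38.0204) + (18.7347) + (-0.6939) + (0.4490) + (28.7347) + (56.1633) = 141.4082
Denominator Σ(x_t−x̄)² = 266.8571
r_1 = 141.4082 / 266.8571 = 0.530

0.530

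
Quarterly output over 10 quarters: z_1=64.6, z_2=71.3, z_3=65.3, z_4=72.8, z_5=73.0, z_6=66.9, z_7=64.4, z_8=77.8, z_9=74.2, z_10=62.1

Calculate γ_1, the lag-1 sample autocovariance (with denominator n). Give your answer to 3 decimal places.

Mean z̄ = (64.6 + 71.3 + 65.3 + 72.8 + 73.0 + 66.9 + 64.4 + 77.8 + 74.2 + 62.1)/10 = 69.2400
Σ_{t=1}^{9}(z_t−z̄)(z_{t+1}−z̄) = -50.1756
γ_1 = -50.1756 / 10 = -5.018

-5.018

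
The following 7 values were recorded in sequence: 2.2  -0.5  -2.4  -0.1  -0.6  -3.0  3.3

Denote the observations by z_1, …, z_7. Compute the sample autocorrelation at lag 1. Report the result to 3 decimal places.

-0.283

Mean z̄ = (2.2 − 0.5 − 2.4 − 0.1 − 0.6 − 3.0 + 3.3)/7 = -0.1571
Deviations from mean: 2.3571, -0.3429, -2.2429, 0.0571, -0.4429, -2.8429, 3.4571
Numerator Σ_{t=1}^{6}(z_t−z̄)(z_{t+1}−z̄) = -8.7618
Denominator Σ(z_t−z̄)² = 30.9371
r_1 = -8.7618 / 30.9371 = -0.283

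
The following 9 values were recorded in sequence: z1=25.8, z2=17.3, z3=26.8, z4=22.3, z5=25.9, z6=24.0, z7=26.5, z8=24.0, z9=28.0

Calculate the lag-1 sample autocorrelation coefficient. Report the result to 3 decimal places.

-0.467

Mean z̄ = (25.8 + 17.3 + 26.8 + 22.3 + 25.9 + 24.0 + 26.5 + 24.0 + 28.0)/9 = 24.5111
Numerator Σ_{t=1}^{8}(z_t−z̄)(z_{t+1}−z̄) = -38.4579
Denominator Σ(z_t−z̄)² = 82.3689
r_1 = -38.4579 / 82.3689 = -0.467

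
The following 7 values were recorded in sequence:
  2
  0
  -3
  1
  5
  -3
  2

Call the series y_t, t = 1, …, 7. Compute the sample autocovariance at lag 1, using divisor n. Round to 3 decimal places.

-2.761

Mean ȳ = (2 + 0 − 3 + 1 + 5 − 3 + 2)/7 = 0.5714
Σ_{t=1}^{6}(y_t−ȳ)(y_{t+1}−ȳ) = -19.3265
γ_1 = -19.3265 / 7 = -2.761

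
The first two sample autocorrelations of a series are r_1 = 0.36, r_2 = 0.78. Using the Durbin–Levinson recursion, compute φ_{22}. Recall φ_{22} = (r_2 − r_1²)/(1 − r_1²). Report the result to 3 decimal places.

φ_{22} = (r_2 − r_1²) / (1 − r_1²)
r_1² = (0.36)² = 0.1296
Numerator = 0.78 − 0.1296 = 0.6504; denominator = 1 − 0.1296 = 0.8704
φ_{22} = 0.6504 / 0.8704 = 0.747

0.747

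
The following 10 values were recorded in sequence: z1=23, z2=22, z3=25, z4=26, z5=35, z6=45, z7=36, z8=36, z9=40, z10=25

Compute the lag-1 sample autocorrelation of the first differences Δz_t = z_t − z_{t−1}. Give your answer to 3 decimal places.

-0.107

First differences Δz: -1, 3, 1, 9, 10, -9, 0, 4, -15
Mean of differences = 0.2222
Numerator Σ(Δz_t−Δz̄)(Δz_{t+1}−Δz̄) = -55.0494
Denominator Σ(Δz_t−Δz̄)² = 513.5556
r_1(Δz) = -55.0494 / 513.5556 = -0.107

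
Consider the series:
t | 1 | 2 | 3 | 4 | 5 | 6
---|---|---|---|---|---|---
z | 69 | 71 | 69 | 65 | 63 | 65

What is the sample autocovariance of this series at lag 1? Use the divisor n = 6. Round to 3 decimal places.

Mean z̄ = (69 + 71 + 69 + 65 + 63 + 65)/6 = 67.0000
Deviations: 2.0000, 4.0000, 2.0000, -2.0000, -4.0000, -2.0000
Σ_{t=1}^{5}(z_t−z̄)(z_{t+1}−z̄) = 28.0000
γ_1 = 28.0000 / 6 = 4.667

4.667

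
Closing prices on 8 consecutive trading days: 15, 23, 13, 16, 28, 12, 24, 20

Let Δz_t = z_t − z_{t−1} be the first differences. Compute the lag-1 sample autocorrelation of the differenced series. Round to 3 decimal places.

-0.695

First differences Δz: 8, -10, 3, 12, -16, 12, -4
Mean of differences = 0.7143
Numerator Σ(Δz_t−Δz̄)(Δz_{t+1}−Δz̄) = -507.2245
Denominator Σ(Δz_t−Δz̄)² = 729.4286
r_1(Δz) = -507.2245 / 729.4286 = -0.695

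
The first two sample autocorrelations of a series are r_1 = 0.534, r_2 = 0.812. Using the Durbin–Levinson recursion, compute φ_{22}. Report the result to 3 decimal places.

0.737

φ_{22} = (r_2 − r_1²) / (1 − r_1²)
r_1² = (0.534)² = 0.285156
Numerator = 0.812 − 0.2852 = 0.5268; denominator = 1 − 0.2852 = 0.7148
φ_{22} = 0.5268 / 0.7148 = 0.737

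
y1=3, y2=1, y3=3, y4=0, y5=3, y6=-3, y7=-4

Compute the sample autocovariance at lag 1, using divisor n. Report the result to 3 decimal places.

Mean ȳ = (3 + 1 + 3 + 0 + 3 − 3 − 4)/7 = 0.4286
Deviations: 2.5714, 0.5714, 2.5714, -0.4286, 2.5714, -3.4286, -4.4286
Σ_{t=1}^{6}(y_t−ȳ)(y_{t+1}−ȳ) = 7.1020
γ_1 = 7.1020 / 7 = 1.015

1.015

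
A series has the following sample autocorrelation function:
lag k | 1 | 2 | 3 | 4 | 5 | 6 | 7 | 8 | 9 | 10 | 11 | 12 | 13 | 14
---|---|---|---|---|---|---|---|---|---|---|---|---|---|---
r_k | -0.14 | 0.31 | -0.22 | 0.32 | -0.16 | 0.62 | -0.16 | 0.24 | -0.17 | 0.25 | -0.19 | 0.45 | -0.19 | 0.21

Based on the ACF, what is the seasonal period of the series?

6

The largest autocorrelation is r_6 = 0.62, with a weaker echo at lag 12 (0.45); the remaining lags stay at or below 0.32.
The dominant spike at lag 6 indicates a seasonal period of 6.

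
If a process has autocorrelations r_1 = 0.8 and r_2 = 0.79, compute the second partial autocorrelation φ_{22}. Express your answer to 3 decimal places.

0.417

φ_{22} = (r_2 − r_1²) / (1 − r_1²)
r_1² = (0.8)² = 0.64
Numerator = 0.79 − 0.6400 = 0.1500; denominator = 1 − 0.6400 = 0.3600
φ_{22} = 0.1500 / 0.3600 = 0.417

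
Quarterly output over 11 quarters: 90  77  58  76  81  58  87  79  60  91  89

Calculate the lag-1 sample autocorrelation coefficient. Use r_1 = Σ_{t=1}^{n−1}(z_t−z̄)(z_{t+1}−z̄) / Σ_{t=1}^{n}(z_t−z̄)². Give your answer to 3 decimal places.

-0.206

Mean z̄ = (90 + 77 + 58 + 76 + 81 + 58 + 87 + 79 + 60 + 91 + 89)/11 = 76.9091
Numerator Σ_{t=1}^{10}(z_t−z̄)(z_{t+1}−z̄) = -337.3719
Denominator Σ(z_t−z̄)² = 1640.9091
r_1 = -337.3719 / 1640.9091 = -0.206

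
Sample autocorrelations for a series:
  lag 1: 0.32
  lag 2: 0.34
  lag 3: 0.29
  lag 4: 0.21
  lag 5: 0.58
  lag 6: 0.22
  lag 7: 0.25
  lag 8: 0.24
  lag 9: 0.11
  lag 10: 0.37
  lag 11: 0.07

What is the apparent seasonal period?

The largest autocorrelation is r_5 = 0.58, with a weaker echo at lag 10 (0.37); the remaining lags stay at or below 0.34.
The dominant spike at lag 5 indicates a seasonal period of 5.

5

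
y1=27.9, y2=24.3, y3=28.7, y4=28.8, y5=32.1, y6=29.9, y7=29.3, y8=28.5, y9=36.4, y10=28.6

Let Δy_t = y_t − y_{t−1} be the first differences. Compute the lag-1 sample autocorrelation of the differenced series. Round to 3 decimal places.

-0.519

First differences Δy: -3.6, 4.4, 0.1, 3.3, -2.2, -0.6, -0.8, 7.9, -7.8
Mean of differences = 0.0778
Numerator Σ(Δy_t−Δȳ)(Δy_{t+1}−Δȳ) = -89.4172
Denominator Σ(Δy_t−Δȳ)² = 172.2556
r_1(Δy) = -89.4172 / 172.2556 = -0.519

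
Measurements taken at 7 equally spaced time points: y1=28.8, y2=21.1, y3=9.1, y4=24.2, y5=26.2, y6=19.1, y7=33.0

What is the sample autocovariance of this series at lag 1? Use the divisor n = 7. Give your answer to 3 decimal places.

-6.835

Mean ȳ = (28.8 + 21.1 + 9.1 + 24.2 + 26.2 + 19.1 + 33.0)/7 = 23.0714
Σ_{t=1}^{6}(y_t−ȳ)(y_{t+1}−ȳ) = -47.8422
γ_1 = -47.8422 / 7 = -6.835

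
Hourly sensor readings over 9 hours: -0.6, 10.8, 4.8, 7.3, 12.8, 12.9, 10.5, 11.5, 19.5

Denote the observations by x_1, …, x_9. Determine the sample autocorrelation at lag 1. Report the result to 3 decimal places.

0.072

Mean x̄ = (-0.6 + 10.8 + 4.8 + 7.3 + 12.8 + 12.9 + 10.5 + 11.5 + 19.5)/9 = 9.9444
Numerator Σ_{t=1}^{8}(x_t−x̄)(x_{t+1}−x̄) = 18.4402
Denominator Σ(x_t−x̄)² = 256.3022
r_1 = 18.4402 / 256.3022 = 0.072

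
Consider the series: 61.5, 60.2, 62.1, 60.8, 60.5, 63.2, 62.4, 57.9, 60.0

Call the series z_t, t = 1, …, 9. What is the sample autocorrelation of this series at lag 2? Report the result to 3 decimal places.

Mean z̄ = (61.5 + 60.2 + 62.1 + 60.8 + 60.5 + 63.2 + 62.4 + 57.9 + 60.0)/9 = 60.9556
Numerator Σ_{t=1}^{7}(z_t−z̄)(z_{t+2}−z̄) = -9.0262
Denominator Σ(z_t−z̄)² = 19.7822
r_2 = -9.0262 / 19.7822 = -0.456

-0.456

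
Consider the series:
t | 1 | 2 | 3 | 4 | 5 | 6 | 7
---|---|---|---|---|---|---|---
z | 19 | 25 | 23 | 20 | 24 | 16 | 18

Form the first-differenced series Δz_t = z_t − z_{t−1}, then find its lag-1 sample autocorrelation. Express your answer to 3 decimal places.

-0.508

First differences Δz: 6, -2, -3, 4, -8, 2
Mean of differences = -0.1667
Numerator Σ(Δz_t−Δz̄)(Δz_{t+1}−Δz̄) = -67.5278
Denominator Σ(Δz_t−Δz̄)² = 132.8333
r_1(Δz) = -67.5278 / 132.8333 = -0.508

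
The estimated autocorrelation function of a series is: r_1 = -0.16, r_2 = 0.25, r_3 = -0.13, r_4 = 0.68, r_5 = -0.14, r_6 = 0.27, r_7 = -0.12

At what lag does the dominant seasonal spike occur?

The largest autocorrelation is r_4 = 0.68; the remaining lags stay at or below 0.27.
The dominant spike at lag 4 indicates a seasonal period of 4.

4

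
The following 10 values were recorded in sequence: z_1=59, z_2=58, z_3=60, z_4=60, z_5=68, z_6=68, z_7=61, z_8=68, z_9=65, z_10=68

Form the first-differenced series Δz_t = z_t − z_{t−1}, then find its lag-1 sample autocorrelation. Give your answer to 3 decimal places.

First differences Δz: -1, 2, 0, 8, 0, -7, 7, -3, 3
Mean of differences = 1.0000
Numerator Σ(Δz_t−Δz̄)(Δz_{t+1}−Δz̄) = -89.0000
Denominator Σ(Δz_t−Δz̄)² = 176.0000
r_1(Δz) = -89.0000 / 176.0000 = -0.506

-0.506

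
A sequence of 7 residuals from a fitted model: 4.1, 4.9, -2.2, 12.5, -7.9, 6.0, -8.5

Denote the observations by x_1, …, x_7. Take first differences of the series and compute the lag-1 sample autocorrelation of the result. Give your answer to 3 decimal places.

First differences Δx: 0.8, -7.1, 14.7, -20.4, 13.9, -14.5
Mean of differences = -2.1000
Numerator Σ(Δx_t−Δx̄)(Δx_{t+1}−Δx̄) = -897.1400
Denominator Σ(Δx_t−Δx̄)² = 1060.3000
r_1(Δx) = -897.1400 / 1060.3000 = -0.846

-0.846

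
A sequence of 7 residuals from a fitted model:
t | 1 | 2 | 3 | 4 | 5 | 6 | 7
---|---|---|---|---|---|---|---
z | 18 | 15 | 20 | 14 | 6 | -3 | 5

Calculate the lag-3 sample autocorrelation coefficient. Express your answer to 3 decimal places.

Mean z̄ = (18 + 15 + 20 + 14 + 6 − 3 + 5)/7 = 10.7143
Deviations from mean: 7.2857, 4.2857, 9.2857, 3.2857, -4.7143, -13.7143, -5.7143
Σ(z_t−z̄)(z_{t+3}−z̄) = (23.9388) + (-20.2041) + (-127.3469) + (-18.7755) = -142.3878
Denominator Σ(z_t−z̄)² = 411.4286
r_3 = -142.3878 / 411.4286 = -0.346

-0.346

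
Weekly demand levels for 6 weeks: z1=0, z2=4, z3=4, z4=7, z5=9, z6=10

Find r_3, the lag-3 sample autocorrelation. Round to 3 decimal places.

-0.293

Mean z̄ = (0 + 4 + 4 + 7 + 9 + 10)/6 = 5.6667
Σ(z_t−z̄)(z_{t+3}−z̄) = (-7.5556) + (-5.5556) + (-7.2222) = -20.3333
Denominator Σ(z_t−z̄)² = 69.3333
r_3 = -20.3333 / 69.3333 = -0.293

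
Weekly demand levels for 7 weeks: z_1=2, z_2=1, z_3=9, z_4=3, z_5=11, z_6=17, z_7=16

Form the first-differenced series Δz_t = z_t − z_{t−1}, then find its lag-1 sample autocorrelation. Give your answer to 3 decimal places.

First differences Δz: -1, 8, -6, 8, 6, -1
Mean of differences = 2.3333
Numerator Σ(Δz_t−Δz̄)(Δz_{t+1}−Δz̄) = -104.7778
Denominator Σ(Δz_t−Δz̄)² = 169.3333
r_1(Δz) = -104.7778 / 169.3333 = -0.619

-0.619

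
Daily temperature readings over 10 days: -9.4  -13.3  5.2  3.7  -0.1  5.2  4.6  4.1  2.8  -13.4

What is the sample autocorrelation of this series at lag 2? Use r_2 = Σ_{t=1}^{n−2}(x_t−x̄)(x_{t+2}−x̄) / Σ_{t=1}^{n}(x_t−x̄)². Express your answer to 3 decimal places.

Mean x̄ = (-9.4 − 13.3 + 5.2 + 3.7 − 0.1 + 5.2 + 4.6 + 4.1 + 2.8 − 13.4)/10 = -1.0600
Numerator Σ_{t=1}^{8}(x_t−x̄)(x_{t+2}−x̄) = -78.7552
Denominator Σ(x_t−x̄)² = 547.1640
r_2 = -78.7552 / 547.1640 = -0.144

-0.144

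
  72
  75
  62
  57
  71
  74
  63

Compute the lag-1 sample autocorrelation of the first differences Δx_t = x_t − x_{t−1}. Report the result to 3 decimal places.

First differences Δx: 3, -13, -5, 14, 3, -11
Mean of differences = -1.5000
Numerator Σ(Δx_t−Δx̄)(Δx_{t+1}−Δx̄) = -38.7500
Denominator Σ(Δx_t−Δx̄)² = 515.5000
r_1(Δx) = -38.7500 / 515.5000 = -0.075

-0.075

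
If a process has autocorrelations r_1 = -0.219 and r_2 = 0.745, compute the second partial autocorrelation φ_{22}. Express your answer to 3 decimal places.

φ_{22} = (r_2 − r_1²) / (1 − r_1²)
r_1² = (-0.219)² = 0.047961
Numerator = 0.745 − 0.0480 = 0.6970; denominator = 1 − 0.0480 = 0.9520
φ_{22} = 0.6970 / 0.9520 = 0.732

0.732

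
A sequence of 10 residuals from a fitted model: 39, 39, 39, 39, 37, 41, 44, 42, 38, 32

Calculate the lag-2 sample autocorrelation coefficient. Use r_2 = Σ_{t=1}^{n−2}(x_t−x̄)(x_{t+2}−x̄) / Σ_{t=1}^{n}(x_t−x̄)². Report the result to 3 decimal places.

Mean x̄ = (39 + 39 + 39 + 39 + 37 + 41 + 44 + 42 + 38 + 32)/10 = 39.0000
Numerator Σ_{t=1}^{8}(x_t−x̄)(x_{t+2}−x̄) = -30.0000
Denominator Σ(x_t−x̄)² = 92.0000
r_2 = -30.0000 / 92.0000 = -0.326

-0.326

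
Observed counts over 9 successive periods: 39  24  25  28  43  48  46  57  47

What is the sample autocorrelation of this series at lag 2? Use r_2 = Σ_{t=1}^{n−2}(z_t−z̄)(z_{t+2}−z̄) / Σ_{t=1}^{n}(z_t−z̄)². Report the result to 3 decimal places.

Mean z̄ = (39 + 24 + 25 + 28 + 43 + 48 + 46 + 57 + 47)/9 = 39.6667
Σ(z_t−z̄)(z_{t+2}−z̄) = (9.7778) + (182.7778) + (-48.8889) + (-97.2222) + (21.1111) + (144.4444) + (46.4444) = 258.4444
Denominator Σ(z_t−z̄)² = 1072.0000
r_2 = 258.4444 / 1072.0000 = 0.241

0.241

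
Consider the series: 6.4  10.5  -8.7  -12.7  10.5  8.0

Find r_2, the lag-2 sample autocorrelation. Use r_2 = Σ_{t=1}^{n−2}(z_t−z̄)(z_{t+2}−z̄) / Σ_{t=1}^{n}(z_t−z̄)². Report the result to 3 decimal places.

-0.647

Mean z̄ = (6.4 + 10.5 − 8.7 − 12.7 + 10.5 + 8.0)/6 = 2.3333
Σ(z_t−z̄)(z_{t+2}−z̄) = (-44.8689) + (-122.7722) + (-90.1056) + (-85.1889) = -342.9356
Denominator Σ(z_t−z̄)² = 529.7733
r_2 = -342.9356 / 529.7733 = -0.647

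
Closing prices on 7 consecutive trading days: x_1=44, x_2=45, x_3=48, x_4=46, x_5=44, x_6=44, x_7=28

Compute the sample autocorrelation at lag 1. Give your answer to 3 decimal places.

Mean x̄ = (44 + 45 + 48 + 46 + 44 + 44 + 28)/7 = 42.7143
Deviations from mean: 1.2857, 2.2857, 5.2857, 3.2857, 1.2857, 1.2857, -14.7143
Numerator Σ_{t=1}^{6}(x_t−x̄)(x_{t+1}−x̄) = 19.3469
Denominator Σ(x_t−x̄)² = 265.4286
r_1 = 19.3469 / 265.4286 = 0.073

0.073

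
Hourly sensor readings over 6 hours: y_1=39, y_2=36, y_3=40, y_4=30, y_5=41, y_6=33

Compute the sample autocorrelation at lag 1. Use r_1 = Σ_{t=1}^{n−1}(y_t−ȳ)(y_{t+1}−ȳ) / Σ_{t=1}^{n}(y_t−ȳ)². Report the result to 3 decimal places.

Mean ȳ = (39 + 36 + 40 + 30 + 41 + 33)/6 = 36.5000
Deviations from mean: 2.5000, -0.5000, 3.5000, -6.5000, 4.5000, -3.5000
Σ(y_t−ȳ)(y_{t+1}−ȳ) = (-1.2500) + (-1.7500) + (-22.7500) + (-29.2500) + (-15.7500) = -70.7500
Denominator Σ(y_t−ȳ)² = 93.5000
r_1 = -70.7500 / 93.5000 = -0.757

-0.757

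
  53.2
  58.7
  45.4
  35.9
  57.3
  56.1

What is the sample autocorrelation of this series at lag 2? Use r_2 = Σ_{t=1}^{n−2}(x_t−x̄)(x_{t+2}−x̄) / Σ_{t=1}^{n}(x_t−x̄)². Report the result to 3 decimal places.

-0.614

Mean x̄ = (53.2 + 58.7 + 45.4 + 35.9 + 57.3 + 56.1)/6 = 51.1000
Deviations from mean: 2.1000, 7.6000, -5.7000, -15.2000, 6.2000, 5.0000
Numerator Σ_{t=1}^{4}(x_t−x̄)(x_{t+2}−x̄) = -238.8300
Denominator Σ(x_t−x̄)² = 389.1400
r_2 = -238.8300 / 389.1400 = -0.614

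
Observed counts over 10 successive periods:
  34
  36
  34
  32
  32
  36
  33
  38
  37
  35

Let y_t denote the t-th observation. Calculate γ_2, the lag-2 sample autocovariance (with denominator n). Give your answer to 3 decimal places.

0.132

Mean ȳ = (34 + 36 + 34 + 32 + 32 + 36 + 33 + 38 + 37 + 35)/10 = 34.7000
Σ_{t=1}^{8}(y_t−ȳ)(y_{t+2}−ȳ) = 1.3200
γ_2 = 1.3200 / 10 = 0.132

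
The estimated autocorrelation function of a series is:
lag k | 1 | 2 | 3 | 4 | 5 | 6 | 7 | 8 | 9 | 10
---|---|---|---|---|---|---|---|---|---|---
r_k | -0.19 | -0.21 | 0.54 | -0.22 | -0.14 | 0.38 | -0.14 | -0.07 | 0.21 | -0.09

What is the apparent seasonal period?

3

The largest autocorrelation is r_3 = 0.54, with weaker echoes at lags 6 (0.38) and 9 (0.21); the remaining lags stay at or below -0.07.
The dominant spike at lag 3 indicates a seasonal period of 3.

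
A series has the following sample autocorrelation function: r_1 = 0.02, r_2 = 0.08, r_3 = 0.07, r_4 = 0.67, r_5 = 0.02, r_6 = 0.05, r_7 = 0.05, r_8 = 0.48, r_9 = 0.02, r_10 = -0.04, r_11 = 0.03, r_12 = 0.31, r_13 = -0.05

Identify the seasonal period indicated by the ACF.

4

The largest autocorrelation is r_4 = 0.67, with weaker echoes at lags 8 (0.48) and 12 (0.31); the remaining lags stay at or below 0.08.
The dominant spike at lag 4 indicates a seasonal period of 4.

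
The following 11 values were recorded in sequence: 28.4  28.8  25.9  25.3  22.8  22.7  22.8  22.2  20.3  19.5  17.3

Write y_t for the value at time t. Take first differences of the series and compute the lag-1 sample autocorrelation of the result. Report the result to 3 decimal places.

-0.395

First differences Δy: 0.4, -2.9, -0.6, -2.5, -0.1, 0.1, -0.6, -1.9, -0.8, -2.2
Mean of differences = -1.1100
Numerator Σ(Δy_t−Δȳ)(Δy_{t+1}−Δȳ) = -4.8751
Denominator Σ(Δy_t−Δȳ)² = 12.3290
r_1(Δy) = -4.8751 / 12.3290 = -0.395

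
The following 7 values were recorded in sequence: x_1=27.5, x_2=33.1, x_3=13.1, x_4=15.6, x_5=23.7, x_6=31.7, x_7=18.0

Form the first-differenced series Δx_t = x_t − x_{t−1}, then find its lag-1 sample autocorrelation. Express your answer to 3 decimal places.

First differences Δx: 5.6, -20.0, 2.5, 8.1, 8.0, -13.7
Mean of differences = -1.5833
Numerator Σ(Δx_t−Δx̄)(Δx_{t+1}−Δx̄) = -191.2736
Denominator Σ(Δx_t−Δx̄)² = 739.8683
r_1(Δx) = -191.2736 / 739.8683 = -0.259

-0.259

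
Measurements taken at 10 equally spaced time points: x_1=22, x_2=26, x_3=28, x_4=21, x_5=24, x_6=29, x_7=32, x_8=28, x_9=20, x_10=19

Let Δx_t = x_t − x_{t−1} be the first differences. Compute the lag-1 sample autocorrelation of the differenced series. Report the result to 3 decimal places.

0.150

First differences Δx: 4, 2, -7, 3, 5, 3, -4, -8, -1
Mean of differences = -0.3333
Numerator Σ(Δx_t−Δx̄)(Δx_{t+1}−Δx̄) = 28.8889
Denominator Σ(Δx_t−Δx̄)² = 192.0000
r_1(Δx) = 28.8889 / 192.0000 = 0.150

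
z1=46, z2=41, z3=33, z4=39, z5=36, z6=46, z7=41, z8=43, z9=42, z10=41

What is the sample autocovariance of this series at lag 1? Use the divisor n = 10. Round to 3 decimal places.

0.156

Mean z̄ = (46 + 41 + 33 + 39 + 36 + 46 + 41 + 43 + 42 + 41)/10 = 40.8000
Σ_{t=1}^{9}(z_t−z̄)(z_{t+1}−z̄) = 1.5600
γ_1 = 1.5600 / 10 = 0.156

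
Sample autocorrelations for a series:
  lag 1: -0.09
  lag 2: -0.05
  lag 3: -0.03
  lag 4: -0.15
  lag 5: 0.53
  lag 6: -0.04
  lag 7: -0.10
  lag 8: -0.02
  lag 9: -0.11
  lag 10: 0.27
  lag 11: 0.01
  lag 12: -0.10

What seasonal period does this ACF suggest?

The largest autocorrelation is r_5 = 0.53, with a weaker echo at lag 10 (0.27); the remaining lags stay at or below 0.01.
The dominant spike at lag 5 indicates a seasonal period of 5.

5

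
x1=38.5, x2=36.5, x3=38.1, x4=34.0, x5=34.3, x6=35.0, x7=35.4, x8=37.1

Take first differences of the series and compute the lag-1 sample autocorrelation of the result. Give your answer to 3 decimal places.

-0.377

First differences Δx: -2.0, 1.6, -4.1, 0.3, 0.7, 0.4, 1.7
Mean of differences = -0.2000
Numerator Σ(Δx_t−Δx̄)(Δx_{t+1}−Δx̄) = -10.0800
Denominator Σ(Δx_t−Δx̄)² = 26.7200
r_1(Δx) = -10.0800 / 26.7200 = -0.377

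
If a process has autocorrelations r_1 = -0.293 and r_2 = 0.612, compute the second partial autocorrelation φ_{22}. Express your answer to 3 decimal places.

0.576

φ_{22} = (r_2 − r_1²) / (1 − r_1²)
r_1² = (-0.293)² = 0.085849
Numerator = 0.612 − 0.0858 = 0.5262; denominator = 1 − 0.0858 = 0.9142
φ_{22} = 0.5262 / 0.9142 = 0.576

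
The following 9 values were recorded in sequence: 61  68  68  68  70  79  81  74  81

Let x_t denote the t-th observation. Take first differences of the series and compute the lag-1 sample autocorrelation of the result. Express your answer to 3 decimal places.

First differences Δx: 7, 0, 0, 2, 9, 2, -7, 7
Mean of differences = 2.5000
Numerator Σ(Δx_t−Δx̄)(Δx_{t+1}−Δx̄) = -48.2500
Denominator Σ(Δx_t−Δx̄)² = 186.0000
r_1(Δx) = -48.2500 / 186.0000 = -0.259

-0.259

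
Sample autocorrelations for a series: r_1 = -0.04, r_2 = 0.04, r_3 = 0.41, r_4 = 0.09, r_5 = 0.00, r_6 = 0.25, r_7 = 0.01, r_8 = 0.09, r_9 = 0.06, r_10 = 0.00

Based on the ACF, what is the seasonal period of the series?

3

The largest autocorrelation is r_3 = 0.41, with a weaker echo at lag 6 (0.25); the remaining lags stay at or below 0.09.
The dominant spike at lag 3 indicates a seasonal period of 3.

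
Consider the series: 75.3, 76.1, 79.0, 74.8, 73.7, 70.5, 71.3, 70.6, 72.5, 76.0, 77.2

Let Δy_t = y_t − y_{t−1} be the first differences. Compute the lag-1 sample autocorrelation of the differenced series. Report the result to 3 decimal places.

First differences Δy: 0.8, 2.9, -4.2, -1.1, -3.2, 0.8, -0.7, 1.9, 3.5, 1.2
Mean of differences = 0.1900
Numerator Σ(Δy_t−Δȳ)(Δy_{t+1}−Δȳ) = 4.6629
Denominator Σ(Δy_t−Δȳ)² = 56.2090
r_1(Δy) = 4.6629 / 56.2090 = 0.083

0.083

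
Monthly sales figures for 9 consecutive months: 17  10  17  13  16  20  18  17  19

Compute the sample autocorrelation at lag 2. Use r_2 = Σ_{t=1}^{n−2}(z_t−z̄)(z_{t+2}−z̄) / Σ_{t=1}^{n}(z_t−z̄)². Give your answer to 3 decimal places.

Mean z̄ = (17 + 10 + 17 + 13 + 16 + 20 + 18 + 17 + 19)/9 = 16.3333
Σ(z_t−z̄)(z_{t+2}−z̄) = (0.4444) + (21.1111) + (-0.2222) + (-12.2222) + (-0.5556) + (2.4444) + (4.4444) = 15.4444
Denominator Σ(z_t−z̄)² = 76.0000
r_2 = 15.4444 / 76.0000 = 0.203

0.203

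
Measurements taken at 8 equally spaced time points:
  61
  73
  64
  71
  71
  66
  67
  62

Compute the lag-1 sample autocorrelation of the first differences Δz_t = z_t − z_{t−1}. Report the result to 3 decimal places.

-0.555

First differences Δz: 12, -9, 7, 0, -5, 1, -5
Mean of differences = 0.1429
Numerator Σ(Δz_t−Δz̄)(Δz_{t+1}−Δz̄) = -180.1633
Denominator Σ(Δz_t−Δz̄)² = 324.8571
r_1(Δz) = -180.1633 / 324.8571 = -0.555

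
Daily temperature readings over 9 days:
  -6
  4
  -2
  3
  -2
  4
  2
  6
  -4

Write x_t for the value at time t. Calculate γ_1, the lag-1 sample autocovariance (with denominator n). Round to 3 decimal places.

-7.182

Mean x̄ = (-6 + 4 − 2 + 3 − 2 + 4 + 2 + 6 − 4)/9 = 0.5556
Σ_{t=1}^{8}(x_t−x̄)(x_{t+1}−x̄) = -64.6420
γ_1 = -64.6420 / 9 = -7.182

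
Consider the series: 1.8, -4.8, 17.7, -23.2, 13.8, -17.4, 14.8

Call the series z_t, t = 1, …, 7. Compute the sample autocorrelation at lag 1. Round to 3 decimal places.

Mean z̄ = (1.8 − 4.8 + 17.7 − 23.2 + 13.8 − 17.4 + 14.8)/7 = 0.3857
Σ(z_t−z̄)(z_{t+1}−z̄) = (-7.3341) + (-89.7869) + (-408.3698) + (-316.3855) + (-238.5827) + (-256.3684) = -1316.8273
Denominator Σ(z_t−z̄)² = 1589.0086
r_1 = -1316.8273 / 1589.0086 = -0.829

-0.829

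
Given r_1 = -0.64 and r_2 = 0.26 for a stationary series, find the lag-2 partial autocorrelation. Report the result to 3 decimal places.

φ_{22} = (r_2 − r_1²) / (1 − r_1²)
r_1² = (-0.64)² = 0.4096
Numerator = 0.26 − 0.4096 = -0.1496; denominator = 1 − 0.4096 = 0.5904
φ_{22} = -0.1496 / 0.5904 = -0.253

-0.253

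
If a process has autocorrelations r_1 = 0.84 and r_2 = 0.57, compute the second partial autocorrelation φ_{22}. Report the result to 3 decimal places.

-0.461

φ_{22} = (r_2 − r_1²) / (1 − r_1²)
r_1² = (0.84)² = 0.7056
Numerator = 0.57 − 0.7056 = -0.1356; denominator = 1 − 0.7056 = 0.2944
φ_{22} = -0.1356 / 0.2944 = -0.461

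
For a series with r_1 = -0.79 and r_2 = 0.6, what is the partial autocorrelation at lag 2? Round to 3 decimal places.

-0.064

φ_{22} = (r_2 − r_1²) / (1 − r_1²)
r_1² = (-0.79)² = 0.6241
Numerator = 0.6 − 0.6241 = -0.0241; denominator = 1 − 0.6241 = 0.3759
φ_{22} = -0.0241 / 0.3759 = -0.064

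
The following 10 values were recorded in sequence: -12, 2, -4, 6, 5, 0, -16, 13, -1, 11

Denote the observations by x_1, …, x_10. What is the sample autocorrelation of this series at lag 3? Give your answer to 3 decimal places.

-0.347

Mean x̄ = (-12 + 2 − 4 + 6 + 5 + 0 − 16 + 13 − 1 + 11)/10 = 0.4000
Numerator Σ_{t=1}^{7}(x_t−x̄)(x_{t+3}−x̄) = -267.4800
Denominator Σ(x_t−x̄)² = 770.4000
r_3 = -267.4800 / 770.4000 = -0.347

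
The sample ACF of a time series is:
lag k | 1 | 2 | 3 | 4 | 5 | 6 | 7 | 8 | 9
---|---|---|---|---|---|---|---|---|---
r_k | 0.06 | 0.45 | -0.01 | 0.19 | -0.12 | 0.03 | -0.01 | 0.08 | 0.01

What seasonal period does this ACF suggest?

The largest autocorrelation is r_2 = 0.45, with a weaker echo at lag 4 (0.19); the remaining lags stay at or below 0.08.
The dominant spike at lag 2 indicates a seasonal period of 2.

2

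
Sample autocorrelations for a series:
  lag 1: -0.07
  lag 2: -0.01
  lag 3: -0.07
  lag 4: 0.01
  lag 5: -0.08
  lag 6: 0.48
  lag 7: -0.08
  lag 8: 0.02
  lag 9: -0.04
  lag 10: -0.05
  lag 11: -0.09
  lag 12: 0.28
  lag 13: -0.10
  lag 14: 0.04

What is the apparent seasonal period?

6

The largest autocorrelation is r_6 = 0.48, with a weaker echo at lag 12 (0.28); the remaining lags stay at or below 0.04.
The dominant spike at lag 6 indicates a seasonal period of 6.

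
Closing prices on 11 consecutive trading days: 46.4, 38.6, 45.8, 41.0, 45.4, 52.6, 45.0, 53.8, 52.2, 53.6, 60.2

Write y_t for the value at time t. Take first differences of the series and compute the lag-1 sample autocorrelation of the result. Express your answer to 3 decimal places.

-0.624

First differences Δy: -7.8, 7.2, -4.8, 4.4, 7.2, -7.6, 8.8, -1.6, 1.4, 6.6
Mean of differences = 1.3800
Numerator Σ(Δy_t−Δȳ)(Δy_{t+1}−Δȳ) = -231.4444
Denominator Σ(Δy_t−Δȳ)² = 371.1560
r_1(Δy) = -231.4444 / 371.1560 = -0.624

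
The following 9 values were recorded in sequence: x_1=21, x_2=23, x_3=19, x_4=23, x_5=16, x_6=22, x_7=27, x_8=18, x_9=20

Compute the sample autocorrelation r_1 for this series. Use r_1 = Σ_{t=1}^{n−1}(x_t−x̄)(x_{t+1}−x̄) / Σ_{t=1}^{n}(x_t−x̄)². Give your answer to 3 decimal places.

-0.381

Mean x̄ = (21 + 23 + 19 + 23 + 16 + 22 + 27 + 18 + 20)/9 = 21.0000
Numerator Σ_{t=1}^{8}(x_t−x̄)(x_{t+1}−x̄) = -32.0000
Denominator Σ(x_t−x̄)² = 84.0000
r_1 = -32.0000 / 84.0000 = -0.381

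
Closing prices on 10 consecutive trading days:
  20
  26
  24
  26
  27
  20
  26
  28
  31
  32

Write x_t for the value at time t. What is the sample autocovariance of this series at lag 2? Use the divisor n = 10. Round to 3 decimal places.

Mean x̄ = (20 + 26 + 24 + 26 + 27 + 20 + 26 + 28 + 31 + 32)/10 = 26.0000
Σ_{t=1}^{8}(x_t−x̄)(x_{t+2}−x̄) = 10.0000
γ_2 = 10.0000 / 10 = 1.000

1.000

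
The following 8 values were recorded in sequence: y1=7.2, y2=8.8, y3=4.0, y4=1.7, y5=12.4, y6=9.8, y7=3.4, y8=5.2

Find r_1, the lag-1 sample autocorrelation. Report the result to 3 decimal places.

-0.079

Mean ȳ = (7.2 + 8.8 + 4.0 + 1.7 + 12.4 + 9.8 + 3.4 + 5.2)/8 = 6.5625
Deviations from mean: 0.6375, 2.2375, -2.5625, -4.8625, 5.8375, 3.2375, -3.1625, -1.3625
Σ(y_t−ȳ)(y_{t+1}−ȳ) = (1.4264) + (-5.7336) + (12.4602) + (-28.3848) + (18.8989) + (-10.2386) + (4.3089) = -7.2627
Denominator Σ(y_t−ȳ)² = 92.0388
r_1 = -7.2627 / 92.0388 = -0.079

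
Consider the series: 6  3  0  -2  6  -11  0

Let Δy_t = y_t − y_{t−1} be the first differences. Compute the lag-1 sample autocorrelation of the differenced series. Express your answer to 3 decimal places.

-0.692

First differences Δy: -3, -3, -2, 8, -17, 11
Mean of differences = -1.0000
Numerator Σ(Δy_t−Δȳ)(Δy_{t+1}−Δȳ) = -339.0000
Denominator Σ(Δy_t−Δȳ)² = 490.0000
r_1(Δy) = -339.0000 / 490.0000 = -0.692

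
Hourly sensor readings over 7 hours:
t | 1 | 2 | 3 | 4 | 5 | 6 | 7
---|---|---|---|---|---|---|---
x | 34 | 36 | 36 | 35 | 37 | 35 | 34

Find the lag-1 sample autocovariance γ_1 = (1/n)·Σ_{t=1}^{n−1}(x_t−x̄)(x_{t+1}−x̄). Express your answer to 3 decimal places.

-0.175

Mean x̄ = (34 + 36 + 36 + 35 + 37 + 35 + 34)/7 = 35.2857
Deviations: -1.2857, 0.7143, 0.7143, -0.2857, 1.7143, -0.2857, -1.2857
Σ_{t=1}^{6}(x_t−x̄)(x_{t+1}−x̄) = -1.2245
γ_1 = -1.2245 / 7 = -0.175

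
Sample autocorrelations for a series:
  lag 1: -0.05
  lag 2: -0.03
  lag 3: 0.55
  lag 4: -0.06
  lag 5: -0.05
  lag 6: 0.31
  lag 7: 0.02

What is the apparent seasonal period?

The largest autocorrelation is r_3 = 0.55, with a weaker echo at lag 6 (0.31); the remaining lags stay at or below 0.02.
The dominant spike at lag 3 indicates a seasonal period of 3.

3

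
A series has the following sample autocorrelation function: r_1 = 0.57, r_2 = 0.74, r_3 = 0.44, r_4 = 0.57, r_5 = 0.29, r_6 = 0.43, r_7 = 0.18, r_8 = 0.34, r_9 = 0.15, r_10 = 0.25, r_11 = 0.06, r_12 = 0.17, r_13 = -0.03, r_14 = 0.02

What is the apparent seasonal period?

The largest autocorrelation is r_2 = 0.74; the remaining lags stay at or below 0.57.
The dominant spike at lag 2 indicates a seasonal period of 2.

2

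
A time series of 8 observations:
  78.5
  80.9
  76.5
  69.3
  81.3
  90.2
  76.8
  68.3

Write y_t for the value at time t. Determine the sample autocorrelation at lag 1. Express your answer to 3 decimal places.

Mean ȳ = (78.5 + 80.9 + 76.5 + 69.3 + 81.3 + 90.2 + 76.8 + 68.3)/8 = 77.7250
Deviations from mean: 0.7750, 3.1750, -1.2250, -8.4250, 3.5750, 12.4750, -0.9250, -9.4250
Σ(y_t−ȳ)(y_{t+1}−ȳ) = (2.4606) + (-3.8894) + (10.3206) + (-30.1194) + (44.5981) + (-11.5394) + (8.7181) = 20.5494
Denominator Σ(y_t−ȳ)² = 341.2550
r_1 = 20.5494 / 341.2550 = 0.060

0.060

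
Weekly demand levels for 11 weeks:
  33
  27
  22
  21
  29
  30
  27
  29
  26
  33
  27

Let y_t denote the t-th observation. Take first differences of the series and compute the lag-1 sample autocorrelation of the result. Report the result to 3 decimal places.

-0.173

First differences Δy: -6, -5, -1, 8, 1, -3, 2, -3, 7, -6
Mean of differences = -0.6000
Numerator Σ(Δy_t−Δȳ)(Δy_{t+1}−Δȳ) = -39.7600
Denominator Σ(Δy_t−Δȳ)² = 230.4000
r_1(Δy) = -39.7600 / 230.4000 = -0.173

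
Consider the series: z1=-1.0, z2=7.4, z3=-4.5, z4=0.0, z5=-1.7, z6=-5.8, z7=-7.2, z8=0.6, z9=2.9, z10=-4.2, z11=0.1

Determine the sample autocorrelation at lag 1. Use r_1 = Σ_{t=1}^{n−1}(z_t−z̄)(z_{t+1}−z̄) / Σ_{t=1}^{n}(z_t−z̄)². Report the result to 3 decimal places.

Mean z̄ = (-1.0 + 7.4 − 4.5 + 0.0 − 1.7 − 5.8 − 7.2 + 0.6 + 2.9 − 4.2 + 0.1)/11 = -1.2182
Numerator Σ_{t=1}^{10}(z_t−z̄)(z_{t+1}−z̄) = -20.9712
Denominator Σ(z_t−z̄)² = 174.4764
r_1 = -20.9712 / 174.4764 = -0.120

-0.120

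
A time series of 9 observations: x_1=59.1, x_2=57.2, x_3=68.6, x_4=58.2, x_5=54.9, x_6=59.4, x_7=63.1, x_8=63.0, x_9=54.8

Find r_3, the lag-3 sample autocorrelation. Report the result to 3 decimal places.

-0.054

Mean x̄ = (59.1 + 57.2 + 68.6 + 58.2 + 54.9 + 59.4 + 63.1 + 63.0 + 54.8)/9 = 59.8111
Numerator Σ_{t=1}^{6}(x_t−x̄)(x_{t+3}−x̄) = -8.5437
Denominator Σ(x_t−x̄)² = 157.5489
r_3 = -8.5437 / 157.5489 = -0.054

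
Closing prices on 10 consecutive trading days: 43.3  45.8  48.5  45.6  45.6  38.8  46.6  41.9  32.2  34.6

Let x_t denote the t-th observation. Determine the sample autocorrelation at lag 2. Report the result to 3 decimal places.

Mean x̄ = (43.3 + 45.8 + 48.5 + 45.6 + 45.6 + 38.8 + 46.6 + 41.9 + 32.2 + 34.6)/10 = 42.2900
Numerator Σ_{t=1}^{8}(x_t−x̄)(x_{t+2}−x̄) = 2.0318
Denominator Σ(x_t−x̄)² = 265.6690
r_2 = 2.0318 / 265.6690 = 0.008

0.008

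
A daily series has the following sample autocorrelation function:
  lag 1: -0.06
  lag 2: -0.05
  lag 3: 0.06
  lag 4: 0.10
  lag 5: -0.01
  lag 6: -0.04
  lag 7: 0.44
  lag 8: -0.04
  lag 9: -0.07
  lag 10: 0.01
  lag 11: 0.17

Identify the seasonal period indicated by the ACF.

The largest autocorrelation is r_7 = 0.44; the remaining lags stay at or below 0.17.
The dominant spike at lag 7 indicates a seasonal period of 7.

7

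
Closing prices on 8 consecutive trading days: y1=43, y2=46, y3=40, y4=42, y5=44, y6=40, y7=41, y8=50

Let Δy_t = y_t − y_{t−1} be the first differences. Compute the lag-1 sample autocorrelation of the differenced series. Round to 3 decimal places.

First differences Δy: 3, -6, 2, 2, -4, 1, 9
Mean of differences = 1.0000
Numerator Σ(Δy_t−Δȳ)(Δy_{t+1}−Δȳ) = -25.0000
Denominator Σ(Δy_t−Δȳ)² = 144.0000
r_1(Δy) = -25.0000 / 144.0000 = -0.174

-0.174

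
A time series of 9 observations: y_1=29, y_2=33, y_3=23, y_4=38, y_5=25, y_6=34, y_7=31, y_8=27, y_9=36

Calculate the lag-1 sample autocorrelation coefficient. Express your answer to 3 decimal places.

Mean ȳ = (29 + 33 + 23 + 38 + 25 + 34 + 31 + 27 + 36)/9 = 30.6667
Numerator Σ_{t=1}^{8}(y_t−ȳ)(y_{t+1}−ȳ) = -158.1111
Denominator Σ(y_t−ȳ)² = 206.0000
r_1 = -158.1111 / 206.0000 = -0.768

-0.768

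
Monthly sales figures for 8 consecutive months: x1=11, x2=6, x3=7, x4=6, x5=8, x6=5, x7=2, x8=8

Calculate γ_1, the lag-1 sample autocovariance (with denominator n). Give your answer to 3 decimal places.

Mean x̄ = (11 + 6 + 7 + 6 + 8 + 5 + 2 + 8)/8 = 6.6250
Deviations: 4.3750, -0.6250, 0.3750, -0.6250, 1.3750, -1.6250, -4.6250, 1.3750
Σ_{t=1}^{7}(x_t−x̄)(x_{t+1}−x̄) = -5.1406
γ_1 = -5.1406 / 8 = -0.643

-0.643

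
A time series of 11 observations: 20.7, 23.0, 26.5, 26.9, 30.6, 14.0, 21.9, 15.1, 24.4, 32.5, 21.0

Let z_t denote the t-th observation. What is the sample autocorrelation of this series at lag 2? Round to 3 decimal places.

Mean z̄ = (20.7 + 23.0 + 26.5 + 26.9 + 30.6 + 14.0 + 21.9 + 15.1 + 24.4 + 32.5 + 21.0)/11 = 23.3273
Numerator Σ_{t=1}^{9}(z_t−z̄)(z_{t+2}−z̄) = -32.8906
Denominator Σ(z_t−z̄)² = 330.1618
r_2 = -32.8906 / 330.1618 = -0.100

-0.100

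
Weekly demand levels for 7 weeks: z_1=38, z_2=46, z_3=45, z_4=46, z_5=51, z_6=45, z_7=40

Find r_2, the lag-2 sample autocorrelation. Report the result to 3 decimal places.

Mean z̄ = (38 + 46 + 45 + 46 + 51 + 45 + 40)/7 = 44.4286
Deviations from mean: -6.4286, 1.5714, 0.5714, 1.5714, 6.5714, 0.5714, -4.4286
Σ(z_t−z̄)(z_{t+2}−z̄) = (-3.6735) + (2.4694) + (3.7551) + (0.8980) + (-29.1020) = -25.6531
Denominator Σ(z_t−z̄)² = 109.7143
r_2 = -25.6531 / 109.7143 = -0.234

-0.234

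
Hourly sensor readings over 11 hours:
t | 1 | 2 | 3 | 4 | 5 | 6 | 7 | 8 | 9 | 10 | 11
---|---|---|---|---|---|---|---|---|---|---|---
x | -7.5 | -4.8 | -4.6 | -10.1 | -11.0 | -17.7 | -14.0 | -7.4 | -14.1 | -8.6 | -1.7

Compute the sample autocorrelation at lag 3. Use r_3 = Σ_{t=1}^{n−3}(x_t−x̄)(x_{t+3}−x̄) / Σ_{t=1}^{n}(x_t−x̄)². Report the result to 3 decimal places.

Mean x̄ = (-7.5 − 4.8 − 4.6 − 10.1 − 11.0 − 17.7 − 14.0 − 7.4 − 14.1 − 8.6 − 1.7)/11 = -9.2273
Numerator Σ_{t=1}^{8}(x_t−x̄)(x_{t+3}−x̄) = 4.4105
Denominator Σ(x_t−x̄)² = 226.6018
r_3 = 4.4105 / 226.6018 = 0.019

0.019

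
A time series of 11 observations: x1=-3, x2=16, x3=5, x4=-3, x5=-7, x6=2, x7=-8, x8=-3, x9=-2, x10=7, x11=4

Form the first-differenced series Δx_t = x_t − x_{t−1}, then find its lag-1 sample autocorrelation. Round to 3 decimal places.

-0.319

First differences Δx: 19, -11, -8, -4, 9, -10, 5, 1, 9, -3
Mean of differences = 0.7000
Numerator Σ(Δx_t−Δx̄)(Δx_{t+1}−Δx̄) = -272.1900
Denominator Σ(Δx_t−Δx̄)² = 854.1000
r_1(Δx) = -272.1900 / 854.1000 = -0.319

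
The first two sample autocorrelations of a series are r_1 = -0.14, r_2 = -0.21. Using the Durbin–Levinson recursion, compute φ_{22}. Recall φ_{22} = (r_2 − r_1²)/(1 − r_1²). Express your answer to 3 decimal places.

-0.234

φ_{22} = (r_2 − r_1²) / (1 − r_1²)
r_1² = (-0.14)² = 0.0196
Numerator = -0.21 − 0.0196 = -0.2296; denominator = 1 − 0.0196 = 0.9804
φ_{22} = -0.2296 / 0.9804 = -0.234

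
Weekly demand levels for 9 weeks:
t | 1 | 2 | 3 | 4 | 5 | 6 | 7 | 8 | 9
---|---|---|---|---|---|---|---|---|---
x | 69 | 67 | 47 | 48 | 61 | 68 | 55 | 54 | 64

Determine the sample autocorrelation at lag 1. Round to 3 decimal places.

0.127

Mean x̄ = (69 + 67 + 47 + 48 + 61 + 68 + 55 + 54 + 64)/9 = 59.2222
Numerator Σ_{t=1}^{8}(x_t−x̄)(x_{t+1}−x̄) = 73.8395
Denominator Σ(x_t−x̄)² = 579.5556
r_1 = 73.8395 / 579.5556 = 0.127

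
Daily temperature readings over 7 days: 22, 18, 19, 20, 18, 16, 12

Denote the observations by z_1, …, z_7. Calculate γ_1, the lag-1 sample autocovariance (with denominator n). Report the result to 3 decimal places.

2.017

Mean z̄ = (22 + 18 + 19 + 20 + 18 + 16 + 12)/7 = 17.8571
Deviations: 4.1429, 0.1429, 1.1429, 2.1429, 0.1429, -1.8571, -5.8571
Σ_{t=1}^{6}(z_t−z̄)(z_{t+1}−z̄) = 14.1224
γ_1 = 14.1224 / 7 = 2.017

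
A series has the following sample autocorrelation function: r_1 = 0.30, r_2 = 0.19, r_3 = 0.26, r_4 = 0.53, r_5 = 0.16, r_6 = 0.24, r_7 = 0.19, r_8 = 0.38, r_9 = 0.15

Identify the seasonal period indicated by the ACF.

4

The largest autocorrelation is r_4 = 0.53, with a weaker echo at lag 8 (0.38); the remaining lags stay at or below 0.30. The elevated value at lag 1 (0.30), dropping to 0.19 at lag 2, reflects decaying short-term dependence rather than seasonality.
The dominant spike at lag 4 indicates a seasonal period of 4.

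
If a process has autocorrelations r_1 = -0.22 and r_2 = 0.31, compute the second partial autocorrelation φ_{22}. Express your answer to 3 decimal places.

0.275

φ_{22} = (r_2 − r_1²) / (1 − r_1²)
r_1² = (-0.22)² = 0.0484
Numerator = 0.31 − 0.0484 = 0.2616; denominator = 1 − 0.0484 = 0.9516
φ_{22} = 0.2616 / 0.9516 = 0.275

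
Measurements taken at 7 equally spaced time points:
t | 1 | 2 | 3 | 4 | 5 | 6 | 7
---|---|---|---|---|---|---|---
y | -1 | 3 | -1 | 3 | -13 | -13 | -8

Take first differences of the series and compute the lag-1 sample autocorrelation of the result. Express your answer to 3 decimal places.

-0.362

First differences Δy: 4, -4, 4, -16, 0, 5
Mean of differences = -1.1667
Numerator Σ(Δy_t−Δȳ)(Δy_{t+1}−Δȳ) = -116.0278
Denominator Σ(Δy_t−Δȳ)² = 320.8333
r_1(Δy) = -116.0278 / 320.8333 = -0.362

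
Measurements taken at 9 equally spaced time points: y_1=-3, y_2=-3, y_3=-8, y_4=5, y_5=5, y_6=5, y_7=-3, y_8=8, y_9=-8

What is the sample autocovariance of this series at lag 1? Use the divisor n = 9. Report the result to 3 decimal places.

Mean ȳ = (-3 − 3 − 8 + 5 + 5 + 5 − 3 + 8 − 8)/9 = -0.2222
Σ_{t=1}^{8}(y_t−ȳ)(y_{t+1}−ȳ) = -58.0494
γ_1 = -58.0494 / 9 = -6.450

-6.450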